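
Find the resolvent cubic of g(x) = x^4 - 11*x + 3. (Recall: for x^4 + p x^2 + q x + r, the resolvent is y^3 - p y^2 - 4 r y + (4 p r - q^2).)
h(y) = y^3 - 12*y - 121

Identify coefficients: p = 0, q = -11, r = 3.
Plug into h(y) = y^3 - p y^2 - 4 r y + (4 p r - q^2):
  h(y) = y^3 - (0) y^2 - 4*(3) y + (4*(0)*(3) - (-11)^2)
       = y^3 + (0) y^2 + (-12) y + (-121).
Simplifying: h(y) = y^3 - 12*y - 121.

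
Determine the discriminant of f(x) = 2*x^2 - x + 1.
Δ = -7

For a quadratic a x^2 + b x + c the discriminant is Δ = b^2 - 4ac = (-1)^2 - 4*(2)*(1) = 1 - (8) = -7.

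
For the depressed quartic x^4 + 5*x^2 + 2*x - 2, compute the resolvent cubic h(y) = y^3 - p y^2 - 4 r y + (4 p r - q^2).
h(y) = y^3 - 5*y^2 + 8*y - 44

Identify coefficients: p = 5, q = 2, r = -2.
Plug into h(y) = y^3 - p y^2 - 4 r y + (4 p r - q^2):
  h(y) = y^3 - (5) y^2 - 4*(-2) y + (4*(5)*(-2) - (2)^2)
       = y^3 + (-5) y^2 + (8) y + (-44).
Simplifying: h(y) = y^3 - 5*y^2 + 8*y - 44.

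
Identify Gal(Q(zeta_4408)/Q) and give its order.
|Gal(Q(zeta_4408)/Q)| = phi(4408) = 2016; group ≅ (Z/4408Z)^* ≅ Z/2Z × Z/2Z × Z/18Z × Z/28Z

The n-th cyclotomic polynomial Φ_4408(x) is the minimal polynomial of zeta_4408 over Q and has degree phi(4408) = 2016. So Q(zeta_4408) is a degree-2016 Galois extension with Galois group (Z/4408Z)^*. By CRT, (Z/4408Z)^* ≅ (Z/8Z)^* × (Z/19Z)^* × (Z/29Z)^*. Each prime-power unit group is (Z/8Z)^* ≅ Z/2Z × Z/2Z; (Z/19Z)^* ≅ Z/18Z; (Z/29Z)^* ≅ Z/28Z. Hence Gal(Q(zeta_4408)/Q) ≅ Z/2Z × Z/2Z × Z/18Z × Z/28Z.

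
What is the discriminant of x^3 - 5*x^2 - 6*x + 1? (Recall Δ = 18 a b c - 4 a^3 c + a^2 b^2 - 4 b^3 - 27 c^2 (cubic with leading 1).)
Δ = 2777

For x^3 + a x^2 + b x + c the discriminant is Δ = 18 a b c - 4 a^3 c + a^2 b^2 - 4 b^3 - 27 c^2.
Plug a = -5, b = -6, c = 1:
  18*(-5)*(-6)*(1) - 4*(-5)^3*(1) + (-5)^2*(-6)^2 - 4*(-6)^3 - 27*(1)^2
  = 540 + (500) + 900 + (864) + (-27)
  = 2777.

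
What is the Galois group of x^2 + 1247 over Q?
Gal(K/Q) = Z/2Z (cyclic of order 2)

x^2 + 1247 is irreducible over Q since -1247 is not a rational square. The splitting field Q(sqrt(-1247)) has degree 2 over Q, and its unique nontrivial automorphism is sqrt(-1247) ↦ -sqrt(-1247). Hence Gal(Q(sqrt(-1247))/Q) = Z/2Z.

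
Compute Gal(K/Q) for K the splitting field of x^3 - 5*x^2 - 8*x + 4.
Gal(K/Q) = S_3 (symmetric group of order 6)

Compute the discriminant of x^3 + (-5)*x^2 + (-8)*x + (4): Δ = 8096. Since Δ is not a rational square, the Galois group is not contained in A_3; it must be the full S_3 (irreducibility of the cubic rules out anything smaller).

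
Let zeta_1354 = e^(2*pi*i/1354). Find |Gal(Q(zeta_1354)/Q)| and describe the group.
|Gal(Q(zeta_1354)/Q)| = phi(1354) = 676; group ≅ (Z/1354Z)^* ≅ Z/676Z

The n-th cyclotomic polynomial Φ_1354(x) is the minimal polynomial of zeta_1354 over Q and has degree phi(1354) = 676. So Q(zeta_1354) is a degree-676 Galois extension with Galois group (Z/1354Z)^*. By CRT, (Z/1354Z)^* ≅ (Z/2Z)^* × (Z/677Z)^*. Each prime-power unit group is (Z/2Z)^* ≅ trivial group (order 1); (Z/677Z)^* ≅ Z/676Z. Hence Gal(Q(zeta_1354)/Q) ≅ Z/676Z.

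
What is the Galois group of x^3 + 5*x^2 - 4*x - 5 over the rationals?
Gal(K/Q) = S_3 (symmetric group of order 6)

Compute the discriminant of x^3 + (5)*x^2 + (-4)*x + (-5): Δ = 4281. Since Δ is not a rational square, the Galois group is not contained in A_3; it must be the full S_3 (irreducibility of the cubic rules out anything smaller).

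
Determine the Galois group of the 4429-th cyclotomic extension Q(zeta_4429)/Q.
|Gal(Q(zeta_4429)/Q)| = phi(4429) = 4284; group ≅ (Z/4429Z)^* ≅ Z/42Z × Z/102Z

The n-th cyclotomic polynomial Φ_4429(x) is the minimal polynomial of zeta_4429 over Q and has degree phi(4429) = 4284. So Q(zeta_4429) is a degree-4284 Galois extension with Galois group (Z/4429Z)^*. By CRT, (Z/4429Z)^* ≅ (Z/43Z)^* × (Z/103Z)^*. Each prime-power unit group is (Z/43Z)^* ≅ Z/42Z; (Z/103Z)^* ≅ Z/102Z. Hence Gal(Q(zeta_4429)/Q) ≅ Z/42Z × Z/102Z.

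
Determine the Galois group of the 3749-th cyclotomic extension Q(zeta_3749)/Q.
|Gal(Q(zeta_3749)/Q)| = phi(3749) = 3564; group ≅ (Z/3749Z)^* ≅ Z/22Z × Z/162Z

The n-th cyclotomic polynomial Φ_3749(x) is the minimal polynomial of zeta_3749 over Q and has degree phi(3749) = 3564. So Q(zeta_3749) is a degree-3564 Galois extension with Galois group (Z/3749Z)^*. By CRT, (Z/3749Z)^* ≅ (Z/23Z)^* × (Z/163Z)^*. Each prime-power unit group is (Z/23Z)^* ≅ Z/22Z; (Z/163Z)^* ≅ Z/162Z. Hence Gal(Q(zeta_3749)/Q) ≅ Z/22Z × Z/162Z.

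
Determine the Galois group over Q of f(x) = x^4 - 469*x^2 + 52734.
Gal(K/Q) = V_4 (Klein four-group, Z/2Z × Z/2Z)

f factors as (x^2 - 187)(x^2 - 282), so the splitting field is K = Q(sqrt(187), sqrt(282)). The elements 187, 282, 52734 are all non-squares in Q, so sqrt(187) and sqrt(282) generate independent quadratic extensions. Thus [K:Q] = 4 and Gal(K/Q) is generated by the two order-2 automorphisms sqrt(187) ↦ -sqrt(187) and sqrt(282) ↦ -sqrt(282), giving V_4.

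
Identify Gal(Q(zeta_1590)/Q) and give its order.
|Gal(Q(zeta_1590)/Q)| = phi(1590) = 416; group ≅ (Z/1590Z)^* ≅ Z/2Z × Z/4Z × Z/52Z

The n-th cyclotomic polynomial Φ_1590(x) is the minimal polynomial of zeta_1590 over Q and has degree phi(1590) = 416. So Q(zeta_1590) is a degree-416 Galois extension with Galois group (Z/1590Z)^*. By CRT, (Z/1590Z)^* ≅ (Z/2Z)^* × (Z/3Z)^* × (Z/5Z)^* × (Z/53Z)^*. Each prime-power unit group is (Z/2Z)^* ≅ trivial group (order 1); (Z/3Z)^* ≅ Z/2Z; (Z/5Z)^* ≅ Z/4Z; (Z/53Z)^* ≅ Z/52Z. Hence Gal(Q(zeta_1590)/Q) ≅ Z/2Z × Z/4Z × Z/52Z.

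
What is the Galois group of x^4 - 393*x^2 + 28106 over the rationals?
Gal(K/Q) = V_4 (Klein four-group, Z/2Z × Z/2Z)

f factors as (x^2 - 299)(x^2 - 94), so the splitting field is K = Q(sqrt(299), sqrt(94)). The elements 299, 94, 28106 are all non-squares in Q, so sqrt(299) and sqrt(94) generate independent quadratic extensions. Thus [K:Q] = 4 and Gal(K/Q) is generated by the two order-2 automorphisms sqrt(299) ↦ -sqrt(299) and sqrt(94) ↦ -sqrt(94), giving V_4.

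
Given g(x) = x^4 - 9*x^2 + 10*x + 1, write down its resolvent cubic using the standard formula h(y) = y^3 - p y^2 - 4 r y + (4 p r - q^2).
h(y) = y^3 + 9*y^2 - 4*y - 136

Identify coefficients: p = -9, q = 10, r = 1.
Plug into h(y) = y^3 - p y^2 - 4 r y + (4 p r - q^2):
  h(y) = y^3 - (-9) y^2 - 4*(1) y + (4*(-9)*(1) - (10)^2)
       = y^3 + (9) y^2 + (-4) y + (-136).
Simplifying: h(y) = y^3 + 9*y^2 - 4*y - 136.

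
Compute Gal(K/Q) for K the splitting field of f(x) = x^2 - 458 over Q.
Gal(K/Q) = Z/2Z (cyclic of order 2)

x^2 - 458 is irreducible over Q since 458 is not a rational square. The splitting field Q(sqrt(458)) has degree 2 over Q, and its unique nontrivial automorphism is sqrt(458) ↦ -sqrt(458). Hence Gal(Q(sqrt(458))/Q) = Z/2Z.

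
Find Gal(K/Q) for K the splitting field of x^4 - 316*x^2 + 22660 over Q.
Gal(K/Q) = V_4 (Klein four-group, Z/2Z × Z/2Z)

f factors as (x^2 - 206)(x^2 - 110), so the splitting field is K = Q(sqrt(206), sqrt(110)). The elements 206, 110, 22660 are all non-squares in Q, so sqrt(206) and sqrt(110) generate independent quadratic extensions. Thus [K:Q] = 4 and Gal(K/Q) is generated by the two order-2 automorphisms sqrt(206) ↦ -sqrt(206) and sqrt(110) ↦ -sqrt(110), giving V_4.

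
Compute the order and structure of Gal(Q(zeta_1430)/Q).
|Gal(Q(zeta_1430)/Q)| = phi(1430) = 480; group ≅ (Z/1430Z)^* ≅ Z/4Z × Z/10Z × Z/12Z

The n-th cyclotomic polynomial Φ_1430(x) is the minimal polynomial of zeta_1430 over Q and has degree phi(1430) = 480. So Q(zeta_1430) is a degree-480 Galois extension with Galois group (Z/1430Z)^*. By CRT, (Z/1430Z)^* ≅ (Z/2Z)^* × (Z/5Z)^* × (Z/11Z)^* × (Z/13Z)^*. Each prime-power unit group is (Z/2Z)^* ≅ trivial group (order 1); (Z/5Z)^* ≅ Z/4Z; (Z/11Z)^* ≅ Z/10Z; (Z/13Z)^* ≅ Z/12Z. Hence Gal(Q(zeta_1430)/Q) ≅ Z/4Z × Z/10Z × Z/12Z.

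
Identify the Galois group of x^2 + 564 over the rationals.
Gal(K/Q) = Z/2Z (cyclic of order 2)

x^2 + 564 is irreducible over Q since -564 is not a rational square. The splitting field Q(sqrt(-564)) has degree 2 over Q, and its unique nontrivial automorphism is sqrt(-564) ↦ -sqrt(-564). Hence Gal(Q(sqrt(-564))/Q) = Z/2Z.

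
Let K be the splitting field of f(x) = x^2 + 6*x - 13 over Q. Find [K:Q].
[K:Q] = 2

The discriminant of x^2 + (6)*x + (-13) is b^2 - 4c = 36 - (-52) = 88. Since 88 is not a perfect square in Q, the polynomial is irreducible over Q. Its two roots generate a degree-2 extension, so [K:Q] = 2.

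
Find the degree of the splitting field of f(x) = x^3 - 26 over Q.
[K:Q] = 6

x^3 - 26 has one real root r = 26^(1/3) and two complex roots r*zeta_3, r*zeta_3^2 where zeta_3 = e^(2*pi*i/3). The splitting field is Q(r, zeta_3). [Q(r):Q] = 3 and [Q(zeta_3):Q] = 2 with gcd = 1, so [Q(r, zeta_3):Q] = 3 * 2 = 6.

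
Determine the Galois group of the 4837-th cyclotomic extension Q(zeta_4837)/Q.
|Gal(Q(zeta_4837)/Q)| = phi(4837) = 4140; group ≅ (Z/4837Z)^* ≅ Z/6Z × Z/690Z

The n-th cyclotomic polynomial Φ_4837(x) is the minimal polynomial of zeta_4837 over Q and has degree phi(4837) = 4140. So Q(zeta_4837) is a degree-4140 Galois extension with Galois group (Z/4837Z)^*. By CRT, (Z/4837Z)^* ≅ (Z/7Z)^* × (Z/691Z)^*. Each prime-power unit group is (Z/7Z)^* ≅ Z/6Z; (Z/691Z)^* ≅ Z/690Z. Hence Gal(Q(zeta_4837)/Q) ≅ Z/6Z × Z/690Z.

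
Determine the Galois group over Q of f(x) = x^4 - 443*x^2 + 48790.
Gal(K/Q) = V_4 (Klein four-group, Z/2Z × Z/2Z)

f factors as (x^2 - 238)(x^2 - 205), so the splitting field is K = Q(sqrt(238), sqrt(205)). The elements 238, 205, 48790 are all non-squares in Q, so sqrt(238) and sqrt(205) generate independent quadratic extensions. Thus [K:Q] = 4 and Gal(K/Q) is generated by the two order-2 automorphisms sqrt(238) ↦ -sqrt(238) and sqrt(205) ↦ -sqrt(205), giving V_4.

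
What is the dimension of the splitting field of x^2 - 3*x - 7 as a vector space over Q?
[K:Q] = 2

The discriminant of x^2 + (-3)*x + (-7) is b^2 - 4c = 9 - (-28) = 37. Since 37 is not a perfect square in Q, the polynomial is irreducible over Q. Its two roots generate a degree-2 extension, so [K:Q] = 2.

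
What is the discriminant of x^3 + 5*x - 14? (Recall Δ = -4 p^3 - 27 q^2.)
Δ = -5792

For a depressed cubic x^3 + p x + q the discriminant is Δ = -4 p^3 - 27 q^2 = -4*(5)^3 - 27*(-14)^2 = -500 - 5292 = -5792.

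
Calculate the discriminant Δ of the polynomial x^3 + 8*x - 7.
Δ = -3371

For a depressed cubic x^3 + p x + q the discriminant is Δ = -4 p^3 - 27 q^2 = -4*(8)^3 - 27*(-7)^2 = -2048 - 1323 = -3371.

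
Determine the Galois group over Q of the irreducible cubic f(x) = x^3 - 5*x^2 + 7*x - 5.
Gal(K/Q) = S_3 (symmetric group of order 6)

Compute the discriminant of x^3 + (-5)*x^2 + (7)*x + (-5): Δ = -172. Since Δ is not a rational square, the Galois group is not contained in A_3; it must be the full S_3 (irreducibility of the cubic rules out anything smaller).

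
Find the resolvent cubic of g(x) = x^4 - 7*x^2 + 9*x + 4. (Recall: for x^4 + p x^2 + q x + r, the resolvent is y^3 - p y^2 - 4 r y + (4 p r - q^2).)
h(y) = y^3 + 7*y^2 - 16*y - 193

Identify coefficients: p = -7, q = 9, r = 4.
Plug into h(y) = y^3 - p y^2 - 4 r y + (4 p r - q^2):
  h(y) = y^3 - (-7) y^2 - 4*(4) y + (4*(-7)*(4) - (9)^2)
       = y^3 + (7) y^2 + (-16) y + (-193).
Simplifying: h(y) = y^3 + 7*y^2 - 16*y - 193.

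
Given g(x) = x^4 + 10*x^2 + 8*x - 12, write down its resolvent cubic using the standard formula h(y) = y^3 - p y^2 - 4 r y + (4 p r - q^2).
h(y) = y^3 - 10*y^2 + 48*y - 544

Identify coefficients: p = 10, q = 8, r = -12.
Plug into h(y) = y^3 - p y^2 - 4 r y + (4 p r - q^2):
  h(y) = y^3 - (10) y^2 - 4*(-12) y + (4*(10)*(-12) - (8)^2)
       = y^3 + (-10) y^2 + (48) y + (-544).
Simplifying: h(y) = y^3 - 10*y^2 + 48*y - 544.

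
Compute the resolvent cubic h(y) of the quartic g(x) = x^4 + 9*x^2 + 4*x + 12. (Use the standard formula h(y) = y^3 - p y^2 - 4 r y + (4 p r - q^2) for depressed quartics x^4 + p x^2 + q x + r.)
h(y) = y^3 - 9*y^2 - 48*y + 416

Identify coefficients: p = 9, q = 4, r = 12.
Plug into h(y) = y^3 - p y^2 - 4 r y + (4 p r - q^2):
  h(y) = y^3 - (9) y^2 - 4*(12) y + (4*(9)*(12) - (4)^2)
       = y^3 + (-9) y^2 + (-48) y + (416).
Simplifying: h(y) = y^3 - 9*y^2 - 48*y + 416.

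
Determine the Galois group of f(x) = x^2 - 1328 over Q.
Gal(K/Q) = Z/2Z (cyclic of order 2)

x^2 - 1328 is irreducible over Q since 1328 is not a rational square. The splitting field Q(sqrt(1328)) has degree 2 over Q, and its unique nontrivial automorphism is sqrt(1328) ↦ -sqrt(1328). Hence Gal(Q(sqrt(1328))/Q) = Z/2Z.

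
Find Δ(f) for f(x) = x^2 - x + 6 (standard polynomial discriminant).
Δ = -23

For a quadratic a x^2 + b x + c the discriminant is Δ = b^2 - 4ac = (-1)^2 - 4*(1)*(6) = 1 - (24) = -23.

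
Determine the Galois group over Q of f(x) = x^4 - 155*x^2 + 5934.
Gal(K/Q) = V_4 (Klein four-group, Z/2Z × Z/2Z)

f factors as (x^2 - 69)(x^2 - 86), so the splitting field is K = Q(sqrt(69), sqrt(86)). The elements 69, 86, 5934 are all non-squares in Q, so sqrt(69) and sqrt(86) generate independent quadratic extensions. Thus [K:Q] = 4 and Gal(K/Q) is generated by the two order-2 automorphisms sqrt(69) ↦ -sqrt(69) and sqrt(86) ↦ -sqrt(86), giving V_4.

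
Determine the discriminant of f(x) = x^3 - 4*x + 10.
Δ = -2444

For a depressed cubic x^3 + p x + q the discriminant is Δ = -4 p^3 - 27 q^2 = -4*(-4)^3 - 27*(10)^2 = 256 - 2700 = -2444.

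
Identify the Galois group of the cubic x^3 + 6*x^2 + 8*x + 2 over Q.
Gal(K/Q) = S_3 (symmetric group of order 6)

Compute the discriminant of x^3 + (6)*x^2 + (8)*x + (2): Δ = 148. Since Δ is not a rational square, the Galois group is not contained in A_3; it must be the full S_3 (irreducibility of the cubic rules out anything smaller).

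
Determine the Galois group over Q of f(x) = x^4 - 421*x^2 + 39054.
Gal(K/Q) = V_4 (Klein four-group, Z/2Z × Z/2Z)

f factors as (x^2 - 138)(x^2 - 283), so the splitting field is K = Q(sqrt(138), sqrt(283)). The elements 138, 283, 39054 are all non-squares in Q, so sqrt(138) and sqrt(283) generate independent quadratic extensions. Thus [K:Q] = 4 and Gal(K/Q) is generated by the two order-2 automorphisms sqrt(138) ↦ -sqrt(138) and sqrt(283) ↦ -sqrt(283), giving V_4.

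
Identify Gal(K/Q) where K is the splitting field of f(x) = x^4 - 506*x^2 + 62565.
Gal(K/Q) = V_4 (Klein four-group, Z/2Z × Z/2Z)

f factors as (x^2 - 291)(x^2 - 215), so the splitting field is K = Q(sqrt(291), sqrt(215)). The elements 291, 215, 62565 are all non-squares in Q, so sqrt(291) and sqrt(215) generate independent quadratic extensions. Thus [K:Q] = 4 and Gal(K/Q) is generated by the two order-2 automorphisms sqrt(291) ↦ -sqrt(291) and sqrt(215) ↦ -sqrt(215), giving V_4.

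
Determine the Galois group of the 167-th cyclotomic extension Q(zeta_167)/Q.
|Gal(Q(zeta_167)/Q)| = phi(167) = 166; group ≅ (Z/167Z)^* ≅ Z/166Z

The n-th cyclotomic polynomial Φ_167(x) is the minimal polynomial of zeta_167 over Q and has degree phi(167) = 166. So Q(zeta_167) is a degree-166 Galois extension with Galois group (Z/167Z)^*. (Z/167Z)^* is cyclic since 167 is an odd prime power (or 4). Hence Gal(Q(zeta_167)/Q) ≅ Z/166Z.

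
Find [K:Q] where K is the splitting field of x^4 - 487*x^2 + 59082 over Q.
[K:Q] = 4

f factors as (x^2 - 258)(x^2 - 229); the splitting field is K = Q(sqrt(258), sqrt(229)). Since 258, 229, and 59082 are all non-squares in Q, the three subfields Q(sqrt(258)), Q(sqrt(229)), Q(sqrt(59082)) are distinct degree-2 extensions, so [K:Q] = 4 (Klein four Galois group).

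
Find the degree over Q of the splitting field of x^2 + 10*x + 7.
[K:Q] = 2

The discriminant of x^2 + (10)*x + (7) is b^2 - 4c = 100 - (28) = 72. Since 72 is not a perfect square in Q, the polynomial is irreducible over Q. Its two roots generate a degree-2 extension, so [K:Q] = 2.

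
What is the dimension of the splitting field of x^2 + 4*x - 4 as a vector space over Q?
[K:Q] = 2

The discriminant of x^2 + (4)*x + (-4) is b^2 - 4c = 16 - (-16) = 32. Since 32 is not a perfect square in Q, the polynomial is irreducible over Q. Its two roots generate a degree-2 extension, so [K:Q] = 2.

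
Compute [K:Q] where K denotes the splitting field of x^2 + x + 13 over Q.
[K:Q] = 2

The discriminant of x^2 + (1)*x + (13) is b^2 - 4c = 1 - (52) = -51. Since -51 is not a perfect square in Q, the polynomial is irreducible over Q. Its two roots generate a degree-2 extension, so [K:Q] = 2.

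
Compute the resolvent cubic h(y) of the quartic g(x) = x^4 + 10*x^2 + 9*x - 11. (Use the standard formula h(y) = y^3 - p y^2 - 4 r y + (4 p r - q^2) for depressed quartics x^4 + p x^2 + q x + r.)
h(y) = y^3 - 10*y^2 + 44*y - 521

Identify coefficients: p = 10, q = 9, r = -11.
Plug into h(y) = y^3 - p y^2 - 4 r y + (4 p r - q^2):
  h(y) = y^3 - (10) y^2 - 4*(-11) y + (4*(10)*(-11) - (9)^2)
       = y^3 + (-10) y^2 + (44) y + (-521).
Simplifying: h(y) = y^3 - 10*y^2 + 44*y - 521.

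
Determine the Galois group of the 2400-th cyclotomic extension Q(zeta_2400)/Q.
|Gal(Q(zeta_2400)/Q)| = phi(2400) = 640; group ≅ (Z/2400Z)^* ≅ Z/2Z × Z/2Z × Z/8Z × Z/20Z

The n-th cyclotomic polynomial Φ_2400(x) is the minimal polynomial of zeta_2400 over Q and has degree phi(2400) = 640. So Q(zeta_2400) is a degree-640 Galois extension with Galois group (Z/2400Z)^*. By CRT, (Z/2400Z)^* ≅ (Z/32Z)^* × (Z/3Z)^* × (Z/25Z)^*. Each prime-power unit group is (Z/32Z)^* ≅ Z/2Z × Z/8Z; (Z/3Z)^* ≅ Z/2Z; (Z/25Z)^* ≅ Z/20Z. Hence Gal(Q(zeta_2400)/Q) ≅ Z/2Z × Z/2Z × Z/8Z × Z/20Z.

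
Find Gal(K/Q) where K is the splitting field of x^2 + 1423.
Gal(K/Q) = Z/2Z (cyclic of order 2)

x^2 + 1423 is irreducible over Q since -1423 is not a rational square. The splitting field Q(sqrt(-1423)) has degree 2 over Q, and its unique nontrivial automorphism is sqrt(-1423) ↦ -sqrt(-1423). Hence Gal(Q(sqrt(-1423))/Q) = Z/2Z.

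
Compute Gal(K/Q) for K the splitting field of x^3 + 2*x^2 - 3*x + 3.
Gal(K/Q) = S_3 (symmetric group of order 6)

Compute the discriminant of x^3 + (2)*x^2 + (-3)*x + (3): Δ = -519. Since Δ is not a rational square, the Galois group is not contained in A_3; it must be the full S_3 (irreducibility of the cubic rules out anything smaller).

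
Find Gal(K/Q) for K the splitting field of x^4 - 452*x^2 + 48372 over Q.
Gal(K/Q) = V_4 (Klein four-group, Z/2Z × Z/2Z)

f factors as (x^2 - 174)(x^2 - 278), so the splitting field is K = Q(sqrt(174), sqrt(278)). The elements 174, 278, 48372 are all non-squares in Q, so sqrt(174) and sqrt(278) generate independent quadratic extensions. Thus [K:Q] = 4 and Gal(K/Q) is generated by the two order-2 automorphisms sqrt(174) ↦ -sqrt(174) and sqrt(278) ↦ -sqrt(278), giving V_4.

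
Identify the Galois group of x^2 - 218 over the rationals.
Gal(K/Q) = Z/2Z (cyclic of order 2)

x^2 - 218 is irreducible over Q since 218 is not a rational square. The splitting field Q(sqrt(218)) has degree 2 over Q, and its unique nontrivial automorphism is sqrt(218) ↦ -sqrt(218). Hence Gal(Q(sqrt(218))/Q) = Z/2Z.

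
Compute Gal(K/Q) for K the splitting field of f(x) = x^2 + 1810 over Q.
Gal(K/Q) = Z/2Z (cyclic of order 2)

x^2 + 1810 is irreducible over Q since -1810 is not a rational square. The splitting field Q(sqrt(-1810)) has degree 2 over Q, and its unique nontrivial automorphism is sqrt(-1810) ↦ -sqrt(-1810). Hence Gal(Q(sqrt(-1810))/Q) = Z/2Z.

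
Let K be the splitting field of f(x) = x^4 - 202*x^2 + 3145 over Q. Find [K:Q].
[K:Q] = 4

f factors as (x^2 - 17)(x^2 - 185); the splitting field is K = Q(sqrt(17), sqrt(185)). Since 17, 185, and 3145 are all non-squares in Q, the three subfields Q(sqrt(17)), Q(sqrt(185)), Q(sqrt(3145)) are distinct degree-2 extensions, so [K:Q] = 4 (Klein four Galois group).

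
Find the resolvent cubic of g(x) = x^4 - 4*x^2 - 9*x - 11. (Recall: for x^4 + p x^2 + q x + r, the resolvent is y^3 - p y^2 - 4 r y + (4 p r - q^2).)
h(y) = y^3 + 4*y^2 + 44*y + 95

Identify coefficients: p = -4, q = -9, r = -11.
Plug into h(y) = y^3 - p y^2 - 4 r y + (4 p r - q^2):
  h(y) = y^3 - (-4) y^2 - 4*(-11) y + (4*(-4)*(-11) - (-9)^2)
       = y^3 + (4) y^2 + (44) y + (95).
Simplifying: h(y) = y^3 + 4*y^2 + 44*y + 95.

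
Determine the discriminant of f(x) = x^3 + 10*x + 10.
Δ = -6700

For a depressed cubic x^3 + p x + q the discriminant is Δ = -4 p^3 - 27 q^2 = -4*(10)^3 - 27*(10)^2 = -4000 - 2700 = -6700.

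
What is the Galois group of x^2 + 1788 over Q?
Gal(K/Q) = Z/2Z (cyclic of order 2)

x^2 + 1788 is irreducible over Q since -1788 is not a rational square. The splitting field Q(sqrt(-1788)) has degree 2 over Q, and its unique nontrivial automorphism is sqrt(-1788) ↦ -sqrt(-1788). Hence Gal(Q(sqrt(-1788))/Q) = Z/2Z.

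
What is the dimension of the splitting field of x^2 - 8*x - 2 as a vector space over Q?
[K:Q] = 2

The discriminant of x^2 + (-8)*x + (-2) is b^2 - 4c = 64 - (-8) = 72. Since 72 is not a perfect square in Q, the polynomial is irreducible over Q. Its two roots generate a degree-2 extension, so [K:Q] = 2.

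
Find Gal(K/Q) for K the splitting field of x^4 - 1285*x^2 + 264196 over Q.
Gal(K/Q) = Z/2Z (cyclic of order 2)

f factors as (x^2 - 257)(x^2 - 1028), so the splitting field is K = Q(sqrt(257), sqrt(1028)). The squarefree part of 257 is 257 and the squarefree part of 1028 is also 257, so sqrt(257) and sqrt(1028) are both rational multiples of sqrt(257). Hence Q(sqrt(257)) = Q(sqrt(1028)) = Q(sqrt(257)), and the splitting field collapses to a single degree-2 extension with Galois group Z/2Z.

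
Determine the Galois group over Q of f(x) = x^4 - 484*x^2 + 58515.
Gal(K/Q) = V_4 (Klein four-group, Z/2Z × Z/2Z)

f factors as (x^2 - 235)(x^2 - 249), so the splitting field is K = Q(sqrt(235), sqrt(249)). The elements 235, 249, 58515 are all non-squares in Q, so sqrt(235) and sqrt(249) generate independent quadratic extensions. Thus [K:Q] = 4 and Gal(K/Q) is generated by the two order-2 automorphisms sqrt(235) ↦ -sqrt(235) and sqrt(249) ↦ -sqrt(249), giving V_4.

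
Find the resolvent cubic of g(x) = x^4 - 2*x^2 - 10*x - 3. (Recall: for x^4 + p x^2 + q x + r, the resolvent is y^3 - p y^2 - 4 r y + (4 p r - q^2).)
h(y) = y^3 + 2*y^2 + 12*y - 76

Identify coefficients: p = -2, q = -10, r = -3.
Plug into h(y) = y^3 - p y^2 - 4 r y + (4 p r - q^2):
  h(y) = y^3 - (-2) y^2 - 4*(-3) y + (4*(-2)*(-3) - (-10)^2)
       = y^3 + (2) y^2 + (12) y + (-76).
Simplifying: h(y) = y^3 + 2*y^2 + 12*y - 76.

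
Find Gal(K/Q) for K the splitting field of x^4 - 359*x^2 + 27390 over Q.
Gal(K/Q) = V_4 (Klein four-group, Z/2Z × Z/2Z)

f factors as (x^2 - 249)(x^2 - 110), so the splitting field is K = Q(sqrt(249), sqrt(110)). The elements 249, 110, 27390 are all non-squares in Q, so sqrt(249) and sqrt(110) generate independent quadratic extensions. Thus [K:Q] = 4 and Gal(K/Q) is generated by the two order-2 automorphisms sqrt(249) ↦ -sqrt(249) and sqrt(110) ↦ -sqrt(110), giving V_4.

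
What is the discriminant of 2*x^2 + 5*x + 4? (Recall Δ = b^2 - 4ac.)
Δ = -7

For a quadratic a x^2 + b x + c the discriminant is Δ = b^2 - 4ac = (5)^2 - 4*(2)*(4) = 25 - (32) = -7.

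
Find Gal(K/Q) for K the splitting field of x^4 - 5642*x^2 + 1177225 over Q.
Gal(K/Q) = Z/2Z (cyclic of order 2)

f factors as (x^2 - 5425)(x^2 - 217), so the splitting field is K = Q(sqrt(5425), sqrt(217)). The squarefree part of 5425 is 217 and the squarefree part of 217 is also 217, so sqrt(5425) and sqrt(217) are both rational multiples of sqrt(217). Hence Q(sqrt(5425)) = Q(sqrt(217)) = Q(sqrt(217)), and the splitting field collapses to a single degree-2 extension with Galois group Z/2Z.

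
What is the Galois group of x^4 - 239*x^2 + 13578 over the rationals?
Gal(K/Q) = V_4 (Klein four-group, Z/2Z × Z/2Z)

f factors as (x^2 - 93)(x^2 - 146), so the splitting field is K = Q(sqrt(93), sqrt(146)). The elements 93, 146, 13578 are all non-squares in Q, so sqrt(93) and sqrt(146) generate independent quadratic extensions. Thus [K:Q] = 4 and Gal(K/Q) is generated by the two order-2 automorphisms sqrt(93) ↦ -sqrt(93) and sqrt(146) ↦ -sqrt(146), giving V_4.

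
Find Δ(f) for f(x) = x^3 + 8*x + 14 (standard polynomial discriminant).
Δ = -7340

For a depressed cubic x^3 + p x + q the discriminant is Δ = -4 p^3 - 27 q^2 = -4*(8)^3 - 27*(14)^2 = -2048 - 5292 = -7340.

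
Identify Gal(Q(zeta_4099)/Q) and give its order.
|Gal(Q(zeta_4099)/Q)| = phi(4099) = 4098; group ≅ (Z/4099Z)^* ≅ Z/4098Z

The n-th cyclotomic polynomial Φ_4099(x) is the minimal polynomial of zeta_4099 over Q and has degree phi(4099) = 4098. So Q(zeta_4099) is a degree-4098 Galois extension with Galois group (Z/4099Z)^*. (Z/4099Z)^* is cyclic since 4099 is an odd prime power (or 4). Hence Gal(Q(zeta_4099)/Q) ≅ Z/4098Z.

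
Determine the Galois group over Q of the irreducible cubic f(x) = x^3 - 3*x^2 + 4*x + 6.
Gal(K/Q) = S_3 (symmetric group of order 6)

Compute the discriminant of x^3 + (-3)*x^2 + (4)*x + (6): Δ = -1732. Since Δ is not a rational square, the Galois group is not contained in A_3; it must be the full S_3 (irreducibility of the cubic rules out anything smaller).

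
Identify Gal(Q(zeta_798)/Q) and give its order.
|Gal(Q(zeta_798)/Q)| = phi(798) = 216; group ≅ (Z/798Z)^* ≅ Z/2Z × Z/6Z × Z/18Z

The n-th cyclotomic polynomial Φ_798(x) is the minimal polynomial of zeta_798 over Q and has degree phi(798) = 216. So Q(zeta_798) is a degree-216 Galois extension with Galois group (Z/798Z)^*. By CRT, (Z/798Z)^* ≅ (Z/2Z)^* × (Z/3Z)^* × (Z/7Z)^* × (Z/19Z)^*. Each prime-power unit group is (Z/2Z)^* ≅ trivial group (order 1); (Z/3Z)^* ≅ Z/2Z; (Z/7Z)^* ≅ Z/6Z; (Z/19Z)^* ≅ Z/18Z. Hence Gal(Q(zeta_798)/Q) ≅ Z/2Z × Z/6Z × Z/18Z.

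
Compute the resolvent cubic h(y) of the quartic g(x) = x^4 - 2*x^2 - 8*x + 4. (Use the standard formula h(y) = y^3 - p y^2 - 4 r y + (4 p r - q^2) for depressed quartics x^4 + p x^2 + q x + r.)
h(y) = y^3 + 2*y^2 - 16*y - 96

Identify coefficients: p = -2, q = -8, r = 4.
Plug into h(y) = y^3 - p y^2 - 4 r y + (4 p r - q^2):
  h(y) = y^3 - (-2) y^2 - 4*(4) y + (4*(-2)*(4) - (-8)^2)
       = y^3 + (2) y^2 + (-16) y + (-96).
Simplifying: h(y) = y^3 + 2*y^2 - 16*y - 96.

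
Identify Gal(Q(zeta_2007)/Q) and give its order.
|Gal(Q(zeta_2007)/Q)| = phi(2007) = 1332; group ≅ (Z/2007Z)^* ≅ Z/6Z × Z/222Z

The n-th cyclotomic polynomial Φ_2007(x) is the minimal polynomial of zeta_2007 over Q and has degree phi(2007) = 1332. So Q(zeta_2007) is a degree-1332 Galois extension with Galois group (Z/2007Z)^*. By CRT, (Z/2007Z)^* ≅ (Z/9Z)^* × (Z/223Z)^*. Each prime-power unit group is (Z/9Z)^* ≅ Z/6Z; (Z/223Z)^* ≅ Z/222Z. Hence Gal(Q(zeta_2007)/Q) ≅ Z/6Z × Z/222Z.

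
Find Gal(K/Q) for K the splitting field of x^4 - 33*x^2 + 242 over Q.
Gal(K/Q) = V_4 (Klein four-group, Z/2Z × Z/2Z)

f factors as (x^2 - 22)(x^2 - 11), so the splitting field is K = Q(sqrt(22), sqrt(11)). The elements 22, 11, 242 are all non-squares in Q, so sqrt(22) and sqrt(11) generate independent quadratic extensions. Thus [K:Q] = 4 and Gal(K/Q) is generated by the two order-2 automorphisms sqrt(22) ↦ -sqrt(22) and sqrt(11) ↦ -sqrt(11), giving V_4.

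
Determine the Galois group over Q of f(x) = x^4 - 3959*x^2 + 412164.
Gal(K/Q) = Z/2Z (cyclic of order 2)

f factors as (x^2 - 107)(x^2 - 3852), so the splitting field is K = Q(sqrt(107), sqrt(3852)). The squarefree part of 107 is 107 and the squarefree part of 3852 is also 107, so sqrt(107) and sqrt(3852) are both rational multiples of sqrt(107). Hence Q(sqrt(107)) = Q(sqrt(3852)) = Q(sqrt(107)), and the splitting field collapses to a single degree-2 extension with Galois group Z/2Z.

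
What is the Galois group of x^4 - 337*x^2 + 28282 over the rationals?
Gal(K/Q) = V_4 (Klein four-group, Z/2Z × Z/2Z)

f factors as (x^2 - 158)(x^2 - 179), so the splitting field is K = Q(sqrt(158), sqrt(179)). The elements 158, 179, 28282 are all non-squares in Q, so sqrt(158) and sqrt(179) generate independent quadratic extensions. Thus [K:Q] = 4 and Gal(K/Q) is generated by the two order-2 automorphisms sqrt(158) ↦ -sqrt(158) and sqrt(179) ↦ -sqrt(179), giving V_4.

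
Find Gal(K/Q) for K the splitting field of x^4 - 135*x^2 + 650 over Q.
Gal(K/Q) = V_4 (Klein four-group, Z/2Z × Z/2Z)

f factors as (x^2 - 130)(x^2 - 5), so the splitting field is K = Q(sqrt(130), sqrt(5)). The elements 130, 5, 650 are all non-squares in Q, so sqrt(130) and sqrt(5) generate independent quadratic extensions. Thus [K:Q] = 4 and Gal(K/Q) is generated by the two order-2 automorphisms sqrt(130) ↦ -sqrt(130) and sqrt(5) ↦ -sqrt(5), giving V_4.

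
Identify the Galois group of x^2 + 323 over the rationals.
Gal(K/Q) = Z/2Z (cyclic of order 2)

x^2 + 323 is irreducible over Q since -323 is not a rational square. The splitting field Q(sqrt(-323)) has degree 2 over Q, and its unique nontrivial automorphism is sqrt(-323) ↦ -sqrt(-323). Hence Gal(Q(sqrt(-323))/Q) = Z/2Z.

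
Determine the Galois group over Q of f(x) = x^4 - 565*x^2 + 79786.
Gal(K/Q) = V_4 (Klein four-group, Z/2Z × Z/2Z)

f factors as (x^2 - 278)(x^2 - 287), so the splitting field is K = Q(sqrt(278), sqrt(287)). The elements 278, 287, 79786 are all non-squares in Q, so sqrt(278) and sqrt(287) generate independent quadratic extensions. Thus [K:Q] = 4 and Gal(K/Q) is generated by the two order-2 automorphisms sqrt(278) ↦ -sqrt(278) and sqrt(287) ↦ -sqrt(287), giving V_4.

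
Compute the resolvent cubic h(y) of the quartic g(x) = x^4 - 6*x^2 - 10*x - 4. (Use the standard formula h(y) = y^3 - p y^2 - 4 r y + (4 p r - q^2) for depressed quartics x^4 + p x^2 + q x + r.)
h(y) = y^3 + 6*y^2 + 16*y - 4

Identify coefficients: p = -6, q = -10, r = -4.
Plug into h(y) = y^3 - p y^2 - 4 r y + (4 p r - q^2):
  h(y) = y^3 - (-6) y^2 - 4*(-4) y + (4*(-6)*(-4) - (-10)^2)
       = y^3 + (6) y^2 + (16) y + (-4).
Simplifying: h(y) = y^3 + 6*y^2 + 16*y - 4.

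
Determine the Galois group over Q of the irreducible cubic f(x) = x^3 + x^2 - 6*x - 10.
Gal(K/Q) = S_3 (symmetric group of order 6)

Compute the discriminant of x^3 + (1)*x^2 + (-6)*x + (-10): Δ = -680. Since Δ is not a rational square, the Galois group is not contained in A_3; it must be the full S_3 (irreducibility of the cubic rules out anything smaller).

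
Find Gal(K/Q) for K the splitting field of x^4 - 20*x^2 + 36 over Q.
Gal(K/Q) = Z/2Z (cyclic of order 2)

f factors as (x^2 - 2)(x^2 - 18), so the splitting field is K = Q(sqrt(2), sqrt(18)). The squarefree part of 2 is 2 and the squarefree part of 18 is also 2, so sqrt(2) and sqrt(18) are both rational multiples of sqrt(2). Hence Q(sqrt(2)) = Q(sqrt(18)) = Q(sqrt(2)), and the splitting field collapses to a single degree-2 extension with Galois group Z/2Z.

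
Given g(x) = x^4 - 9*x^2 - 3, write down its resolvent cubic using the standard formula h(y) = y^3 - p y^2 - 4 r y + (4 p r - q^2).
h(y) = y^3 + 9*y^2 + 12*y + 108

Identify coefficients: p = -9, q = 0, r = -3.
Plug into h(y) = y^3 - p y^2 - 4 r y + (4 p r - q^2):
  h(y) = y^3 - (-9) y^2 - 4*(-3) y + (4*(-9)*(-3) - (0)^2)
       = y^3 + (9) y^2 + (12) y + (108).
Simplifying: h(y) = y^3 + 9*y^2 + 12*y + 108.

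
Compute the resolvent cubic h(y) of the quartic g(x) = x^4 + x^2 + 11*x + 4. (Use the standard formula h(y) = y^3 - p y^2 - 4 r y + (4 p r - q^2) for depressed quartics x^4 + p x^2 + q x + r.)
h(y) = y^3 - y^2 - 16*y - 105

Identify coefficients: p = 1, q = 11, r = 4.
Plug into h(y) = y^3 - p y^2 - 4 r y + (4 p r - q^2):
  h(y) = y^3 - (1) y^2 - 4*(4) y + (4*(1)*(4) - (11)^2)
       = y^3 + (-1) y^2 + (-16) y + (-105).
Simplifying: h(y) = y^3 - y^2 - 16*y - 105.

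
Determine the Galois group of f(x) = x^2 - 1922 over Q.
Gal(K/Q) = Z/2Z (cyclic of order 2)

x^2 - 1922 is irreducible over Q since 1922 is not a rational square. The splitting field Q(sqrt(1922)) has degree 2 over Q, and its unique nontrivial automorphism is sqrt(1922) ↦ -sqrt(1922). Hence Gal(Q(sqrt(1922))/Q) = Z/2Z.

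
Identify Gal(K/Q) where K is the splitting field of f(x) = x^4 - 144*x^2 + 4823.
Gal(K/Q) = V_4 (Klein four-group, Z/2Z × Z/2Z)

f factors as (x^2 - 91)(x^2 - 53), so the splitting field is K = Q(sqrt(91), sqrt(53)). The elements 91, 53, 4823 are all non-squares in Q, so sqrt(91) and sqrt(53) generate independent quadratic extensions. Thus [K:Q] = 4 and Gal(K/Q) is generated by the two order-2 automorphisms sqrt(91) ↦ -sqrt(91) and sqrt(53) ↦ -sqrt(53), giving V_4.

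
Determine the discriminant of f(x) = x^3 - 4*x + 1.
Δ = 229

For a depressed cubic x^3 + p x + q the discriminant is Δ = -4 p^3 - 27 q^2 = -4*(-4)^3 - 27*(1)^2 = 256 - 27 = 229.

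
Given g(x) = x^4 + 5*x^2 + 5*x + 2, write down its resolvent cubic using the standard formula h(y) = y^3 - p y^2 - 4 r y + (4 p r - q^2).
h(y) = y^3 - 5*y^2 - 8*y + 15

Identify coefficients: p = 5, q = 5, r = 2.
Plug into h(y) = y^3 - p y^2 - 4 r y + (4 p r - q^2):
  h(y) = y^3 - (5) y^2 - 4*(2) y + (4*(5)*(2) - (5)^2)
       = y^3 + (-5) y^2 + (-8) y + (15).
Simplifying: h(y) = y^3 - 5*y^2 - 8*y + 15.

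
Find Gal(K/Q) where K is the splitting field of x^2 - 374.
Gal(K/Q) = Z/2Z (cyclic of order 2)

x^2 - 374 is irreducible over Q since 374 is not a rational square. The splitting field Q(sqrt(374)) has degree 2 over Q, and its unique nontrivial automorphism is sqrt(374) ↦ -sqrt(374). Hence Gal(Q(sqrt(374))/Q) = Z/2Z.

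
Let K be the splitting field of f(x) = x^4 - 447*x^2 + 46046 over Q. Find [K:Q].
[K:Q] = 4

f factors as (x^2 - 161)(x^2 - 286); the splitting field is K = Q(sqrt(161), sqrt(286)). Since 161, 286, and 46046 are all non-squares in Q, the three subfields Q(sqrt(161)), Q(sqrt(286)), Q(sqrt(46046)) are distinct degree-2 extensions, so [K:Q] = 4 (Klein four Galois group).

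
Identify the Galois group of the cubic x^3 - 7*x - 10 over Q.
Gal(K/Q) = S_3 (symmetric group of order 6)

Compute the discriminant of x^3 + (0)*x^2 + (-7)*x + (-10): Δ = -1328. Since Δ is not a rational square, the Galois group is not contained in A_3; it must be the full S_3 (irreducibility of the cubic rules out anything smaller).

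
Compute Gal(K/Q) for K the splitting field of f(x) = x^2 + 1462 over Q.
Gal(K/Q) = Z/2Z (cyclic of order 2)

x^2 + 1462 is irreducible over Q since -1462 is not a rational square. The splitting field Q(sqrt(-1462)) has degree 2 over Q, and its unique nontrivial automorphism is sqrt(-1462) ↦ -sqrt(-1462). Hence Gal(Q(sqrt(-1462))/Q) = Z/2Z.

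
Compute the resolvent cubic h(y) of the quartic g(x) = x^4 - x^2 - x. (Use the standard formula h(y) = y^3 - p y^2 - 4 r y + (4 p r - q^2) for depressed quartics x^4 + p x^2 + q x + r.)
h(y) = y^3 + y^2 - 1

Identify coefficients: p = -1, q = -1, r = 0.
Plug into h(y) = y^3 - p y^2 - 4 r y + (4 p r - q^2):
  h(y) = y^3 - (-1) y^2 - 4*(0) y + (4*(-1)*(0) - (-1)^2)
       = y^3 + (1) y^2 + (0) y + (-1).
Simplifying: h(y) = y^3 + y^2 - 1.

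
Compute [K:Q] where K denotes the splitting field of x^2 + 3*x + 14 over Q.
[K:Q] = 2

The discriminant of x^2 + (3)*x + (14) is b^2 - 4c = 9 - (56) = -47. Since -47 is not a perfect square in Q, the polynomial is irreducible over Q. Its two roots generate a degree-2 extension, so [K:Q] = 2.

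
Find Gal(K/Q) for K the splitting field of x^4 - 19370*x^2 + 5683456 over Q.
Gal(K/Q) = Z/2Z (cyclic of order 2)

f factors as (x^2 - 298)(x^2 - 19072), so the splitting field is K = Q(sqrt(298), sqrt(19072)). The squarefree part of 298 is 298 and the squarefree part of 19072 is also 298, so sqrt(298) and sqrt(19072) are both rational multiples of sqrt(298). Hence Q(sqrt(298)) = Q(sqrt(19072)) = Q(sqrt(298)), and the splitting field collapses to a single degree-2 extension with Galois group Z/2Z.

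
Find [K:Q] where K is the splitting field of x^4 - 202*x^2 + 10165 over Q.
[K:Q] = 4

f factors as (x^2 - 95)(x^2 - 107); the splitting field is K = Q(sqrt(95), sqrt(107)). Since 95, 107, and 10165 are all non-squares in Q, the three subfields Q(sqrt(95)), Q(sqrt(107)), Q(sqrt(10165)) are distinct degree-2 extensions, so [K:Q] = 4 (Klein four Galois group).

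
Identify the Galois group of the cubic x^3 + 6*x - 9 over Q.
Gal(K/Q) = S_3 (symmetric group of order 6)

Compute the discriminant of x^3 + (0)*x^2 + (6)*x + (-9): Δ = -3051. Since Δ is not a rational square, the Galois group is not contained in A_3; it must be the full S_3 (irreducibility of the cubic rules out anything smaller).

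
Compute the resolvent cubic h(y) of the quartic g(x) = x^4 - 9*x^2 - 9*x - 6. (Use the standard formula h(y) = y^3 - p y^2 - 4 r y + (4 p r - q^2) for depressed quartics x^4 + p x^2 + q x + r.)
h(y) = y^3 + 9*y^2 + 24*y + 135

Identify coefficients: p = -9, q = -9, r = -6.
Plug into h(y) = y^3 - p y^2 - 4 r y + (4 p r - q^2):
  h(y) = y^3 - (-9) y^2 - 4*(-6) y + (4*(-9)*(-6) - (-9)^2)
       = y^3 + (9) y^2 + (24) y + (135).
Simplifying: h(y) = y^3 + 9*y^2 + 24*y + 135.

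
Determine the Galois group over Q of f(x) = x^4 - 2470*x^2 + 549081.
Gal(K/Q) = Z/2Z (cyclic of order 2)

f factors as (x^2 - 247)(x^2 - 2223), so the splitting field is K = Q(sqrt(247), sqrt(2223)). The squarefree part of 247 is 247 and the squarefree part of 2223 is also 247, so sqrt(247) and sqrt(2223) are both rational multiples of sqrt(247). Hence Q(sqrt(247)) = Q(sqrt(2223)) = Q(sqrt(247)), and the splitting field collapses to a single degree-2 extension with Galois group Z/2Z.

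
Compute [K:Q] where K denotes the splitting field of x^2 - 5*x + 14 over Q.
[K:Q] = 2

The discriminant of x^2 + (-5)*x + (14) is b^2 - 4c = 25 - (56) = -31. Since -31 is not a perfect square in Q, the polynomial is irreducible over Q. Its two roots generate a degree-2 extension, so [K:Q] = 2.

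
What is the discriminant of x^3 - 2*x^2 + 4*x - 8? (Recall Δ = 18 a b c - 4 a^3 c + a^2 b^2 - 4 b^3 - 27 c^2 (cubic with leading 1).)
Δ = -1024

For x^3 + a x^2 + b x + c the discriminant is Δ = 18 a b c - 4 a^3 c + a^2 b^2 - 4 b^3 - 27 c^2.
Plug a = -2, b = 4, c = -8:
  18*(-2)*(4)*(-8) - 4*(-2)^3*(-8) + (-2)^2*(4)^2 - 4*(4)^3 - 27*(-8)^2
  = 1152 + (-256) + 64 + (-256) + (-1728)
  = -1024.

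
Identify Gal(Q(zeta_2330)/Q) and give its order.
|Gal(Q(zeta_2330)/Q)| = phi(2330) = 928; group ≅ (Z/2330Z)^* ≅ Z/4Z × Z/232Z

The n-th cyclotomic polynomial Φ_2330(x) is the minimal polynomial of zeta_2330 over Q and has degree phi(2330) = 928. So Q(zeta_2330) is a degree-928 Galois extension with Galois group (Z/2330Z)^*. By CRT, (Z/2330Z)^* ≅ (Z/2Z)^* × (Z/5Z)^* × (Z/233Z)^*. Each prime-power unit group is (Z/2Z)^* ≅ trivial group (order 1); (Z/5Z)^* ≅ Z/4Z; (Z/233Z)^* ≅ Z/232Z. Hence Gal(Q(zeta_2330)/Q) ≅ Z/4Z × Z/232Z.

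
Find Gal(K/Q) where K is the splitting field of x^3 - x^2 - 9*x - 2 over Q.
Gal(K/Q) = S_3 (symmetric group of order 6)

Compute the discriminant of x^3 + (-1)*x^2 + (-9)*x + (-2): Δ = 2557. Since Δ is not a rational square, the Galois group is not contained in A_3; it must be the full S_3 (irreducibility of the cubic rules out anything smaller).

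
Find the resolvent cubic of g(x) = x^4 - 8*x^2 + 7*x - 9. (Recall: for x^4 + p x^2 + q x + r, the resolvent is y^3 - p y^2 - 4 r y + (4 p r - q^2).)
h(y) = y^3 + 8*y^2 + 36*y + 239

Identify coefficients: p = -8, q = 7, r = -9.
Plug into h(y) = y^3 - p y^2 - 4 r y + (4 p r - q^2):
  h(y) = y^3 - (-8) y^2 - 4*(-9) y + (4*(-8)*(-9) - (7)^2)
       = y^3 + (8) y^2 + (36) y + (239).
Simplifying: h(y) = y^3 + 8*y^2 + 36*y + 239.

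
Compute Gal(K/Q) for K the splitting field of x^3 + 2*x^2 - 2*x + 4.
Gal(K/Q) = S_3 (symmetric group of order 6)

Compute the discriminant of x^3 + (2)*x^2 + (-2)*x + (4): Δ = -800. Since Δ is not a rational square, the Galois group is not contained in A_3; it must be the full S_3 (irreducibility of the cubic rules out anything smaller).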